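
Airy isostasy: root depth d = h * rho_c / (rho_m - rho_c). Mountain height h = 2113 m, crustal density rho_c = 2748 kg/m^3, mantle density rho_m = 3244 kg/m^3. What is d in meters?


rho_m - rho_c = 3244 - 2748 = 496
d = 2113 * 2748 / 496
= 5806524 / 496
= 11706.7 m

11706.7


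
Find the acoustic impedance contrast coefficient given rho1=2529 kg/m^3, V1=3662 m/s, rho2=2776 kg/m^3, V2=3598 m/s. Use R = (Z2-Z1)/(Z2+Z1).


Z1 = 2529 * 3662 = 9261198
Z2 = 2776 * 3598 = 9988048
R = (9988048 - 9261198) / (9988048 + 9261198) = 726850 / 19249246 = 0.0378

0.0378


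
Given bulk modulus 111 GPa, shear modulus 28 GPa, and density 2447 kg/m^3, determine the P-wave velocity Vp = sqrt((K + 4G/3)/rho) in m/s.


First compute the effective modulus:
K + 4G/3 = 111e9 + 4*28e9/3 = 148333333333.33 Pa
Then divide by density:
148333333333.33 / 2447 = 60618444.3536 Pa/(kg/m^3)
Take the square root:
Vp = sqrt(60618444.3536) = 7785.78 m/s

7785.78


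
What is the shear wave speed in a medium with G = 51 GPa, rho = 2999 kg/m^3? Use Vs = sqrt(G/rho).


Convert G to Pa: G = 51e9 Pa
Compute G/rho = 51e9 / 2999 = 17005668.5562
Vs = sqrt(17005668.5562) = 4123.79 m/s

4123.79


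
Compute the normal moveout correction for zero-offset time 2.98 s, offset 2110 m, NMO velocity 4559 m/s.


x/Vnmo = 2110/4559 = 0.462821
(x/Vnmo)^2 = 0.214203
t0^2 = 8.8804
sqrt(8.8804 + 0.214203) = 3.015726
dt = 3.015726 - 2.98 = 0.035726

0.035726


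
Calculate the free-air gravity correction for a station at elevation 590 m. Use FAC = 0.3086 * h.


FAC = 0.3086 * h
= 0.3086 * 590
= 182.074 mGal

182.074


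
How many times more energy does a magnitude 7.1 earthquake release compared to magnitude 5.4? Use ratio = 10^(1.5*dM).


M2 - M1 = 7.1 - 5.4 = 1.7
1.5 * 1.7 = 2.55
ratio = 10^2.55 = 354.81

354.81


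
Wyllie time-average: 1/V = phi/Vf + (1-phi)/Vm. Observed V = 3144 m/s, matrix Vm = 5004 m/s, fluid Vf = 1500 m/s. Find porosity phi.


1/V - 1/Vm = 1/3144 - 1/5004 = 0.00011823
1/Vf - 1/Vm = 1/1500 - 1/5004 = 0.00046683
phi = 0.00011823 / 0.00046683 = 0.2533

0.2533


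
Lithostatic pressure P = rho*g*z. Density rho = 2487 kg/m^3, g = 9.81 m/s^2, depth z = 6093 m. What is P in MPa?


P = rho * g * z / 1e6
= 2487 * 9.81 * 6093 / 1e6
= 148653784.71 / 1e6
= 148.6538 MPa

148.6538


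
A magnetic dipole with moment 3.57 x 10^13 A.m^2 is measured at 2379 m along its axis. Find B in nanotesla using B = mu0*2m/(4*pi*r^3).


m = 3.57 x 10^13 = 35700000000000 A.m^2
2m = 71400000000000 A.m^2
r^3 = 2379^3 = 13464285939
B = (4pi*10^-7) * 71400000000000 / (4*pi * 13464285939) * 1e9
= 89723886.186524 / 169197207167.18 * 1e9
= 530291.7683 nT

530291.7683


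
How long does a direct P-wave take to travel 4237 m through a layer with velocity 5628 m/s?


t = x / V
= 4237 / 5628
= 0.7528 s

0.7528


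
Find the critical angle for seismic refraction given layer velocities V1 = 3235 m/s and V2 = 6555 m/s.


V1/V2 = 3235/6555 = 0.493516
theta_c = arcsin(0.493516) = 29.572 degrees

29.572


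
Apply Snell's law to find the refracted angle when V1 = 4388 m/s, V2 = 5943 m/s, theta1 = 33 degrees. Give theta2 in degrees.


sin(theta1) = sin(33 deg) = 0.544639
sin(theta2) = V2/V1 * sin(theta1) = 5943/4388 * 0.544639 = 0.737646
theta2 = arcsin(0.737646) = 47.5313 degrees

47.5313


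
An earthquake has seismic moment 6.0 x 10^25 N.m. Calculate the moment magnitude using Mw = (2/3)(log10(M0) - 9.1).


log10(M0) = log10(6.0 x 10^25) = 25.7782
Mw = 2/3 * (25.7782 - 9.1)
= 2/3 * 16.6782
= 11.12

11.12


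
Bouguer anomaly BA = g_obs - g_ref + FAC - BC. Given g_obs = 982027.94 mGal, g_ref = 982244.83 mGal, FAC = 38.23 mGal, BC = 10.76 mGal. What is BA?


BA = g_obs - g_ref + FAC - BC
= 982027.94 - 982244.83 + 38.23 - 10.76
= -189.42 mGal

-189.42


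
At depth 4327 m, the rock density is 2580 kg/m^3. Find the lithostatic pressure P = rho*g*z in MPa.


P = rho * g * z / 1e6
= 2580 * 9.81 * 4327 / 1e6
= 109515504.6 / 1e6
= 109.5155 MPa

109.5155


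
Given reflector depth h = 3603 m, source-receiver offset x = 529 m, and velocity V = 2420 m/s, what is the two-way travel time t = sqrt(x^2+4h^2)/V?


x^2 + 4h^2 = 529^2 + 4*3603^2 = 279841 + 51926436 = 52206277
sqrt(52206277) = 7225.3911
t = 7225.3911 / 2420 = 2.9857 s

2.9857


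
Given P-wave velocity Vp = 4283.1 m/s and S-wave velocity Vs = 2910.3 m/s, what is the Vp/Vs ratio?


Vp/Vs = 4283.1 / 2910.3
= 1.4717

1.4717


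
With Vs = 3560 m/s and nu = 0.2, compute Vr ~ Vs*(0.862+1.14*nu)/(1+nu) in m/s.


Numerator factor = 0.862 + 1.14*0.2 = 1.09
Denominator = 1 + 0.2 = 1.2
Vr = 3560 * 1.09 / 1.2 = 3233.67 m/s

3233.67


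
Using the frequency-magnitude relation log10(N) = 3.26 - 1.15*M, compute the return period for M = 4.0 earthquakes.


log10(N) = 3.26 - 1.15*4.0 = -1.34
N = 10^-1.34 = 0.045709
T = 1/N = 1/0.045709 = 21.8776 years

21.8776


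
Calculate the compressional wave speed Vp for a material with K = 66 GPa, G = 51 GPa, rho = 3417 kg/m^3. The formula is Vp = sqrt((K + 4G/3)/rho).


First compute the effective modulus:
K + 4G/3 = 66e9 + 4*51e9/3 = 134000000000.0 Pa
Then divide by density:
134000000000.0 / 3417 = 39215686.2745 Pa/(kg/m^3)
Take the square root:
Vp = sqrt(39215686.2745) = 6262.24 m/s

6262.24


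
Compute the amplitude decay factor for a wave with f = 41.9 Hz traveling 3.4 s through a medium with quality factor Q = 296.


pi*f*t/Q = pi*41.9*3.4/296 = 1.511998
A/A0 = exp(-1.511998) = 0.220469

0.220469


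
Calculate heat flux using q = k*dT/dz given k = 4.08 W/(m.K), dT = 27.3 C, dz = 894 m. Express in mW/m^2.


q = k * dT / dz * 1000
= 4.08 * 27.3 / 894 * 1000
= 0.124591 * 1000
= 124.5906 mW/m^2

124.5906


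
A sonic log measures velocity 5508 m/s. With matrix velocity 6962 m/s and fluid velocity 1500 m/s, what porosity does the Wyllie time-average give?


1/V - 1/Vm = 1/5508 - 1/6962 = 3.792e-05
1/Vf - 1/Vm = 1/1500 - 1/6962 = 0.00052303
phi = 3.792e-05 / 0.00052303 = 0.0725

0.0725


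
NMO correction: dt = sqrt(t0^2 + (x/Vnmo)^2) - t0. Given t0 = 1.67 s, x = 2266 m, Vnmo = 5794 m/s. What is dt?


x/Vnmo = 2266/5794 = 0.391094
(x/Vnmo)^2 = 0.152955
t0^2 = 2.7889
sqrt(2.7889 + 0.152955) = 1.715184
dt = 1.715184 - 1.67 = 0.045184

0.045184


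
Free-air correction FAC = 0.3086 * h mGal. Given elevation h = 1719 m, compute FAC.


FAC = 0.3086 * h
= 0.3086 * 1719
= 530.4834 mGal

530.4834


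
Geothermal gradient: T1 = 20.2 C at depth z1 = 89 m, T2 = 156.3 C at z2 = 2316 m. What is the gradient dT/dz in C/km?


dT = 156.3 - 20.2 = 136.1 C
dz = 2316 - 89 = 2227 m
gradient = dT/dz * 1000 = 136.1/2227 * 1000 = 61.1136 C/km

61.1136


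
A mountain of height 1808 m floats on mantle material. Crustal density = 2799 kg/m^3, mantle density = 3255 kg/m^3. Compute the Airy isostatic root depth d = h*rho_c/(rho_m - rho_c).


rho_m - rho_c = 3255 - 2799 = 456
d = 1808 * 2799 / 456
= 5060592 / 456
= 11097.79 m

11097.79


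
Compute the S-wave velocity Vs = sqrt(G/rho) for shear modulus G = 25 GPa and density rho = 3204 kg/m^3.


Convert G to Pa: G = 25e9 Pa
Compute G/rho = 25e9 / 3204 = 7802746.5668
Vs = sqrt(7802746.5668) = 2793.34 m/s

2793.34


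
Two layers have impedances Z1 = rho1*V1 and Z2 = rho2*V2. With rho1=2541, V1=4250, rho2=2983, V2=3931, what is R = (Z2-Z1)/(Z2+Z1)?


Z1 = 2541 * 4250 = 10799250
Z2 = 2983 * 3931 = 11726173
R = (11726173 - 10799250) / (11726173 + 10799250) = 926923 / 22525423 = 0.0412

0.0412


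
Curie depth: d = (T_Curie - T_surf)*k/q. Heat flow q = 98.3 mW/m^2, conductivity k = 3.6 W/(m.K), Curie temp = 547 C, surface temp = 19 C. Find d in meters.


T_Curie - T_surf = 547 - 19 = 528 C
Convert q to W/m^2: 98.3 mW/m^2 = 0.0983 W/m^2
d = 528 * 3.6 / 0.0983 = 19336.72 m

19336.72


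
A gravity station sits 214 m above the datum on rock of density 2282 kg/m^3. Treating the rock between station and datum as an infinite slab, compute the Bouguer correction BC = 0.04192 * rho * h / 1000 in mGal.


BC = 0.04192 * rho * h / 1000
= 0.04192 * 2282 * 214 / 1000
= 20.4715 mGal

20.4715


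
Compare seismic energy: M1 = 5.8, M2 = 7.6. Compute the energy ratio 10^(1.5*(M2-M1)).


M2 - M1 = 7.6 - 5.8 = 1.8
1.5 * 1.8 = 2.7
ratio = 10^2.7 = 501.19

501.19


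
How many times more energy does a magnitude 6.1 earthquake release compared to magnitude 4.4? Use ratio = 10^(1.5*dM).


M2 - M1 = 6.1 - 4.4 = 1.7
1.5 * 1.7 = 2.55
ratio = 10^2.55 = 354.81

354.81


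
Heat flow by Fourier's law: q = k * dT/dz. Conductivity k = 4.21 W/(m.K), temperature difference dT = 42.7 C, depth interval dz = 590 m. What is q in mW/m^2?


q = k * dT / dz * 1000
= 4.21 * 42.7 / 590 * 1000
= 0.30469 * 1000
= 304.6898 mW/m^2

304.6898


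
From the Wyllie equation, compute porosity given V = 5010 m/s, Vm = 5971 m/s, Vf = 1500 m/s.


1/V - 1/Vm = 1/5010 - 1/5971 = 3.212e-05
1/Vf - 1/Vm = 1/1500 - 1/5971 = 0.00049919
phi = 3.212e-05 / 0.00049919 = 0.0644

0.0644


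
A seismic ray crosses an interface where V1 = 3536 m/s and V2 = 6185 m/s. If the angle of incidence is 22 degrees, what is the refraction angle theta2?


sin(theta1) = sin(22 deg) = 0.374607
sin(theta2) = V2/V1 * sin(theta1) = 6185/3536 * 0.374607 = 0.655244
theta2 = arcsin(0.655244) = 40.9381 degrees

40.9381


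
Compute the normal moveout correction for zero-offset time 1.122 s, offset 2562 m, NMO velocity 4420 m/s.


x/Vnmo = 2562/4420 = 0.579638
(x/Vnmo)^2 = 0.33598
t0^2 = 1.258884
sqrt(1.258884 + 0.33598) = 1.262879
dt = 1.262879 - 1.122 = 0.140879

0.140879


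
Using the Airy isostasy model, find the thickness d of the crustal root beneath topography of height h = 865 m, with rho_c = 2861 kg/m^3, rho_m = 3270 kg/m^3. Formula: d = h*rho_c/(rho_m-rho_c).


rho_m - rho_c = 3270 - 2861 = 409
d = 865 * 2861 / 409
= 2474765 / 409
= 6050.77 m

6050.77


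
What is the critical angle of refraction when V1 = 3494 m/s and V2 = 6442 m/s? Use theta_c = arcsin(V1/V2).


V1/V2 = 3494/6442 = 0.542378
theta_c = arcsin(0.542378) = 32.8457 degrees

32.8457


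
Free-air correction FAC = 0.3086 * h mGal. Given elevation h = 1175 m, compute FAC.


FAC = 0.3086 * h
= 0.3086 * 1175
= 362.605 mGal

362.605


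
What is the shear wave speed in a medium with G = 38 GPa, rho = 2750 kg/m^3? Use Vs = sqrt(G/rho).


Convert G to Pa: G = 38e9 Pa
Compute G/rho = 38e9 / 2750 = 13818181.8182
Vs = sqrt(13818181.8182) = 3717.28 m/s

3717.28


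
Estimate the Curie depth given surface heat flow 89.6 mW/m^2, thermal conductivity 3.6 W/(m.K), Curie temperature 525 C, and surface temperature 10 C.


T_Curie - T_surf = 525 - 10 = 515 C
Convert q to W/m^2: 89.6 mW/m^2 = 0.0896 W/m^2
d = 515 * 3.6 / 0.0896 = 20691.96 m

20691.96


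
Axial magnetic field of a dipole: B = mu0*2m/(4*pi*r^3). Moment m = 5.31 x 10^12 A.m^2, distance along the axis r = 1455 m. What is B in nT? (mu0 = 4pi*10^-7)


m = 5.31 x 10^12 = 5310000000000 A.m^2
2m = 10620000000000 A.m^2
r^3 = 1455^3 = 3080271375
B = (4pi*10^-7) * 10620000000000 / (4*pi * 3080271375) * 1e9
= 13345485.592449 / 38707831691.05 * 1e9
= 344774.8171 nT

344774.8171


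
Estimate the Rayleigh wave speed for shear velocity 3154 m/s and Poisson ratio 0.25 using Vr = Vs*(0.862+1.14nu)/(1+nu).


Numerator factor = 0.862 + 1.14*0.25 = 1.147
Denominator = 1 + 0.25 = 1.25
Vr = 3154 * 1.147 / 1.25 = 2894.11 m/s

2894.11


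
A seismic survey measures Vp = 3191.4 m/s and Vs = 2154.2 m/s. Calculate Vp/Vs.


Vp/Vs = 3191.4 / 2154.2
= 1.4815

1.4815


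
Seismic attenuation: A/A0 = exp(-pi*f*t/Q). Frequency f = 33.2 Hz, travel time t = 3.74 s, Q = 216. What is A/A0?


pi*f*t/Q = pi*33.2*3.74/216 = 1.80595
A/A0 = exp(-1.80595) = 0.164318

0.164318


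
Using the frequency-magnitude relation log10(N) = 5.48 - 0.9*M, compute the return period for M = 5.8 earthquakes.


log10(N) = 5.48 - 0.9*5.8 = 0.26
N = 10^0.26 = 1.819701
T = 1/N = 1/1.819701 = 0.5495 years

0.5495


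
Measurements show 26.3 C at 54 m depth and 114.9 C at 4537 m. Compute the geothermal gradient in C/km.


dT = 114.9 - 26.3 = 88.6 C
dz = 4537 - 54 = 4483 m
gradient = dT/dz * 1000 = 88.6/4483 * 1000 = 19.7636 C/km

19.7636


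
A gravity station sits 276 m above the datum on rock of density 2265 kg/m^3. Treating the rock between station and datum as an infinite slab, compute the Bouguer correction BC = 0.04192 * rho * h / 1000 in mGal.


BC = 0.04192 * rho * h / 1000
= 0.04192 * 2265 * 276 / 1000
= 26.2059 mGal

26.2059


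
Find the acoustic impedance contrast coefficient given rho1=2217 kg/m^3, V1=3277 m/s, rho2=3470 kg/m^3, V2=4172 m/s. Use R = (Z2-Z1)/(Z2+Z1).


Z1 = 2217 * 3277 = 7265109
Z2 = 3470 * 4172 = 14476840
R = (14476840 - 7265109) / (14476840 + 7265109) = 7211731 / 21741949 = 0.3317

0.3317


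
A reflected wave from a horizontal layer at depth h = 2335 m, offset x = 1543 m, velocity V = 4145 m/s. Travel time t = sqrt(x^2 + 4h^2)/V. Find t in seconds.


x^2 + 4h^2 = 1543^2 + 4*2335^2 = 2380849 + 21808900 = 24189749
sqrt(24189749) = 4918.3075
t = 4918.3075 / 4145 = 1.1866 s

1.1866


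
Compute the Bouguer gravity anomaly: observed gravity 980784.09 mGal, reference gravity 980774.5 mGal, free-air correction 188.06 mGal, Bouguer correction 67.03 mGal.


BA = g_obs - g_ref + FAC - BC
= 980784.09 - 980774.5 + 188.06 - 67.03
= 130.62 mGal

130.62


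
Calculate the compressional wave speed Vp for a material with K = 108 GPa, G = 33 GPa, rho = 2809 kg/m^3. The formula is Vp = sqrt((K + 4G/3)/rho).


First compute the effective modulus:
K + 4G/3 = 108e9 + 4*33e9/3 = 152000000000.0 Pa
Then divide by density:
152000000000.0 / 2809 = 54111783.5529 Pa/(kg/m^3)
Take the square root:
Vp = sqrt(54111783.5529) = 7356.07 m/s

7356.07


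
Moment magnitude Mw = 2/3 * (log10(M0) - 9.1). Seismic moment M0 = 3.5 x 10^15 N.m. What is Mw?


log10(M0) = log10(3.5 x 10^15) = 15.5441
Mw = 2/3 * (15.5441 - 9.1)
= 2/3 * 6.4441
= 4.3

4.3


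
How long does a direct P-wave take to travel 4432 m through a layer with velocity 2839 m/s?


t = x / V
= 4432 / 2839
= 1.5611 s

1.5611


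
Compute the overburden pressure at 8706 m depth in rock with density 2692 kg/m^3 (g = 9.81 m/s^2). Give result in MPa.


P = rho * g * z / 1e6
= 2692 * 9.81 * 8706 / 1e6
= 229912575.12 / 1e6
= 229.9126 MPa

229.9126


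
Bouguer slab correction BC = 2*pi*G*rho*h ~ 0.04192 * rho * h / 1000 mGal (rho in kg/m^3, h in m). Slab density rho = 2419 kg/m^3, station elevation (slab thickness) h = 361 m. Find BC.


BC = 0.04192 * rho * h / 1000
= 0.04192 * 2419 * 361 / 1000
= 36.607 mGal

36.607


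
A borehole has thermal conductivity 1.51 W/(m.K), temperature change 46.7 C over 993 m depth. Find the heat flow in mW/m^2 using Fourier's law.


q = k * dT / dz * 1000
= 1.51 * 46.7 / 993 * 1000
= 0.071014 * 1000
= 71.0141 mW/m^2

71.0141


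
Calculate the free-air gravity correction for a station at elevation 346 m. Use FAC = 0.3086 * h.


FAC = 0.3086 * h
= 0.3086 * 346
= 106.7756 mGal

106.7756


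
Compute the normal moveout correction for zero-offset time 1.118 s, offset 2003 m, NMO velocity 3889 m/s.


x/Vnmo = 2003/3889 = 0.515042
(x/Vnmo)^2 = 0.265269
t0^2 = 1.249924
sqrt(1.249924 + 0.265269) = 1.230932
dt = 1.230932 - 1.118 = 0.112932

0.112932


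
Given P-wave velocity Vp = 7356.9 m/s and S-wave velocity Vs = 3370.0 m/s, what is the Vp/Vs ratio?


Vp/Vs = 7356.9 / 3370.0
= 2.1831

2.1831


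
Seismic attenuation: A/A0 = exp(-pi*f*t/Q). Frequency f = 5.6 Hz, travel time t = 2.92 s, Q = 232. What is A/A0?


pi*f*t/Q = pi*5.6*2.92/232 = 0.221428
A/A0 = exp(-0.221428) = 0.801374

0.801374


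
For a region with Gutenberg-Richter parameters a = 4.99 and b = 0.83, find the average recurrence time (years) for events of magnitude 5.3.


log10(N) = 4.99 - 0.83*5.3 = 0.591
N = 10^0.591 = 3.89942
T = 1/N = 1/3.89942 = 0.2564 years

0.2564


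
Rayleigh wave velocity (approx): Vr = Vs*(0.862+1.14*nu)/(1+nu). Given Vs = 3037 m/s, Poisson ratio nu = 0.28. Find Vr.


Numerator factor = 0.862 + 1.14*0.28 = 1.1812
Denominator = 1 + 0.28 = 1.28
Vr = 3037 * 1.1812 / 1.28 = 2802.58 m/s

2802.58


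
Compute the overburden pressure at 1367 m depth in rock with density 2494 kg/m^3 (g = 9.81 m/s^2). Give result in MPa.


P = rho * g * z / 1e6
= 2494 * 9.81 * 1367 / 1e6
= 33445213.38 / 1e6
= 33.4452 MPa

33.4452


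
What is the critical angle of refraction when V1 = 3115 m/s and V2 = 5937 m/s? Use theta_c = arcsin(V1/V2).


V1/V2 = 3115/5937 = 0.524676
theta_c = arcsin(0.524676) = 31.6464 degrees

31.6464


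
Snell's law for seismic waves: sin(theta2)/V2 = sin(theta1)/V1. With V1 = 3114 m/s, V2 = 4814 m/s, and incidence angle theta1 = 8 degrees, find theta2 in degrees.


sin(theta1) = sin(8 deg) = 0.139173
sin(theta2) = V2/V1 * sin(theta1) = 4814/3114 * 0.139173 = 0.215151
theta2 = arcsin(0.215151) = 12.4244 degrees

12.4244


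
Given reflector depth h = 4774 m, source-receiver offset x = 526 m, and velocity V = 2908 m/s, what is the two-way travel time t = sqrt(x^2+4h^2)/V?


x^2 + 4h^2 = 526^2 + 4*4774^2 = 276676 + 91164304 = 91440980
sqrt(91440980) = 9562.4777
t = 9562.4777 / 2908 = 3.2883 s

3.2883


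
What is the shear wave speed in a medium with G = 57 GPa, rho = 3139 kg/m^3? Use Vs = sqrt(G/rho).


Convert G to Pa: G = 57e9 Pa
Compute G/rho = 57e9 / 3139 = 18158649.2514
Vs = sqrt(18158649.2514) = 4261.3 m/s

4261.3


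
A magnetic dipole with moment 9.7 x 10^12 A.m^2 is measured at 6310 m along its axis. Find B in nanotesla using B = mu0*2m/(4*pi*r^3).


m = 9.7 x 10^12 = 9700000000000 A.m^2
2m = 19400000000000 A.m^2
r^3 = 6310^3 = 251239591000
B = (4pi*10^-7) * 19400000000000 / (4*pi * 251239591000) * 1e9
= 24378758.991857 / 3157169813506.02 * 1e9
= 7721.7129 nT

7721.7129


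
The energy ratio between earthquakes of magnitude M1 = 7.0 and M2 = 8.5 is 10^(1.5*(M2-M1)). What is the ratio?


M2 - M1 = 8.5 - 7.0 = 1.5
1.5 * 1.5 = 2.25
ratio = 10^2.25 = 177.83

177.83


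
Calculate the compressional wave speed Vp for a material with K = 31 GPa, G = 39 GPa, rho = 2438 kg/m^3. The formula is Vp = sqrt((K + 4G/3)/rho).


First compute the effective modulus:
K + 4G/3 = 31e9 + 4*39e9/3 = 83000000000.0 Pa
Then divide by density:
83000000000.0 / 2438 = 34044298.6054 Pa/(kg/m^3)
Take the square root:
Vp = sqrt(34044298.6054) = 5834.75 m/s

5834.75


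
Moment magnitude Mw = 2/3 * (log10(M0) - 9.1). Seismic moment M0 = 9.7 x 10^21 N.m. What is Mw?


log10(M0) = log10(9.7 x 10^21) = 21.9868
Mw = 2/3 * (21.9868 - 9.1)
= 2/3 * 12.8868
= 8.59

8.59


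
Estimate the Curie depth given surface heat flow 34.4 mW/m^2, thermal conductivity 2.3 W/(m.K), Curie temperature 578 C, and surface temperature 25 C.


T_Curie - T_surf = 578 - 25 = 553 C
Convert q to W/m^2: 34.4 mW/m^2 = 0.0344 W/m^2
d = 553 * 2.3 / 0.0344 = 36973.84 m

36973.84


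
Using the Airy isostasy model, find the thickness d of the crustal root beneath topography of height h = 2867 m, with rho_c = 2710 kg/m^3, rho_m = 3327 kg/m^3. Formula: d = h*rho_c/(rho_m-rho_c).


rho_m - rho_c = 3327 - 2710 = 617
d = 2867 * 2710 / 617
= 7769570 / 617
= 12592.5 m

12592.5


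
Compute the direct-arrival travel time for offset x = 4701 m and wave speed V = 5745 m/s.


t = x / V
= 4701 / 5745
= 0.8183 s

0.8183


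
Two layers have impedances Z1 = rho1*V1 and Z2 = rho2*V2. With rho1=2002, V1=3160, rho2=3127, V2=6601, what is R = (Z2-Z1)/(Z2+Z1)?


Z1 = 2002 * 3160 = 6326320
Z2 = 3127 * 6601 = 20641327
R = (20641327 - 6326320) / (20641327 + 6326320) = 14315007 / 26967647 = 0.5308

0.5308


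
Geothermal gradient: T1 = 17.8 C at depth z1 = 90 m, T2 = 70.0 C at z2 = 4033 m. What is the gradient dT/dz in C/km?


dT = 70.0 - 17.8 = 52.2 C
dz = 4033 - 90 = 3943 m
gradient = dT/dz * 1000 = 52.2/3943 * 1000 = 13.2387 C/km

13.2387


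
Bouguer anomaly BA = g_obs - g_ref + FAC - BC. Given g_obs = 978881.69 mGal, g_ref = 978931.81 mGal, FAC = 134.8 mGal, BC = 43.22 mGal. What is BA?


BA = g_obs - g_ref + FAC - BC
= 978881.69 - 978931.81 + 134.8 - 43.22
= 41.46 mGal

41.46


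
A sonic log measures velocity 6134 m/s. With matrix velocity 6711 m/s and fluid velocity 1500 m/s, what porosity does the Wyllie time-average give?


1/V - 1/Vm = 1/6134 - 1/6711 = 1.402e-05
1/Vf - 1/Vm = 1/1500 - 1/6711 = 0.00051766
phi = 1.402e-05 / 0.00051766 = 0.0271

0.0271


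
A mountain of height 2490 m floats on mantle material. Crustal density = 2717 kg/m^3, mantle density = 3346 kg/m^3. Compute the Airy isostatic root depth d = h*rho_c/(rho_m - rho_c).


rho_m - rho_c = 3346 - 2717 = 629
d = 2490 * 2717 / 629
= 6765330 / 629
= 10755.69 m

10755.69


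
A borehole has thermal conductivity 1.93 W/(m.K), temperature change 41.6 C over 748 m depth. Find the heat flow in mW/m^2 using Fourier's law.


q = k * dT / dz * 1000
= 1.93 * 41.6 / 748 * 1000
= 0.107337 * 1000
= 107.3369 mW/m^2

107.3369


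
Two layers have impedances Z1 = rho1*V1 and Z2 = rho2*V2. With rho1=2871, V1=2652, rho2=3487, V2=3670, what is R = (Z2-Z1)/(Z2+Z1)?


Z1 = 2871 * 2652 = 7613892
Z2 = 3487 * 3670 = 12797290
R = (12797290 - 7613892) / (12797290 + 7613892) = 5183398 / 20411182 = 0.2539

0.2539


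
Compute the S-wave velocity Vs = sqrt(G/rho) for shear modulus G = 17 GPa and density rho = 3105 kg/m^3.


Convert G to Pa: G = 17e9 Pa
Compute G/rho = 17e9 / 3105 = 5475040.2576
Vs = sqrt(5475040.2576) = 2339.88 m/s

2339.88


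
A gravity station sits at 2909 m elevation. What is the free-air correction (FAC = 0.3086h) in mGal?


FAC = 0.3086 * h
= 0.3086 * 2909
= 897.7174 mGal

897.7174


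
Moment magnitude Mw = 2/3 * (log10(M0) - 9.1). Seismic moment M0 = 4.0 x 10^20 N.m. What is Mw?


log10(M0) = log10(4.0 x 10^20) = 20.6021
Mw = 2/3 * (20.6021 - 9.1)
= 2/3 * 11.5021
= 7.67

7.67


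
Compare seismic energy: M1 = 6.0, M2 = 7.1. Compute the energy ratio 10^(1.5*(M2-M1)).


M2 - M1 = 7.1 - 6.0 = 1.1
1.5 * 1.1 = 1.65
ratio = 10^1.65 = 44.67

44.67


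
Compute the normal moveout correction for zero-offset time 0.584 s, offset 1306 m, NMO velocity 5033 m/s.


x/Vnmo = 1306/5033 = 0.259487
(x/Vnmo)^2 = 0.067334
t0^2 = 0.341056
sqrt(0.341056 + 0.067334) = 0.639054
dt = 0.639054 - 0.584 = 0.055054

0.055054


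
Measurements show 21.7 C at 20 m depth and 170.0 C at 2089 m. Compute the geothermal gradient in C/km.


dT = 170.0 - 21.7 = 148.3 C
dz = 2089 - 20 = 2069 m
gradient = dT/dz * 1000 = 148.3/2069 * 1000 = 71.6771 C/km

71.6771


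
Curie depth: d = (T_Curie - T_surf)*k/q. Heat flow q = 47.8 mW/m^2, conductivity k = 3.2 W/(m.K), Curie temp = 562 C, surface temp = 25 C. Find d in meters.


T_Curie - T_surf = 562 - 25 = 537 C
Convert q to W/m^2: 47.8 mW/m^2 = 0.0478 W/m^2
d = 537 * 3.2 / 0.0478 = 35949.79 m

35949.79


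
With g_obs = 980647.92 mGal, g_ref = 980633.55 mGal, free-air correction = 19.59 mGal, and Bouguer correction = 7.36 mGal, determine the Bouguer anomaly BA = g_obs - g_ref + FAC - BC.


BA = g_obs - g_ref + FAC - BC
= 980647.92 - 980633.55 + 19.59 - 7.36
= 26.6 mGal

26.6


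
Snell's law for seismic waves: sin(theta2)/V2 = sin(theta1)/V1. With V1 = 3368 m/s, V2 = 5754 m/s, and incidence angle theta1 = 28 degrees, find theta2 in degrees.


sin(theta1) = sin(28 deg) = 0.469472
sin(theta2) = V2/V1 * sin(theta1) = 5754/3368 * 0.469472 = 0.80206
theta2 = arcsin(0.80206) = 53.3273 degrees

53.3273


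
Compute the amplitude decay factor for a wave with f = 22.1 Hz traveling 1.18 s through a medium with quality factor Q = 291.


pi*f*t/Q = pi*22.1*1.18/291 = 0.281534
A/A0 = exp(-0.281534) = 0.754625

0.754625


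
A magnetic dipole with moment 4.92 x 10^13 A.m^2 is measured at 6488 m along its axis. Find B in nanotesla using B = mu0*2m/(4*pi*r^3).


m = 4.92 x 10^13 = 49200000000000 A.m^2
2m = 98400000000000 A.m^2
r^3 = 6488^3 = 273106806272
B = (4pi*10^-7) * 98400000000000 / (4*pi * 273106806272) * 1e9
= 123653086.845294 / 3431961344917.94 * 1e9
= 36029.86 nT

36029.86


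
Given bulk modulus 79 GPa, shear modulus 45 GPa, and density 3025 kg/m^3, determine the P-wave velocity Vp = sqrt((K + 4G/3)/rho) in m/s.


First compute the effective modulus:
K + 4G/3 = 79e9 + 4*45e9/3 = 139000000000.0 Pa
Then divide by density:
139000000000.0 / 3025 = 45950413.2231 Pa/(kg/m^3)
Take the square root:
Vp = sqrt(45950413.2231) = 6778.67 m/s

6778.67


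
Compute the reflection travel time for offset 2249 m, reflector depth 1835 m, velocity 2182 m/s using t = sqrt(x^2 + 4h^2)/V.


x^2 + 4h^2 = 2249^2 + 4*1835^2 = 5058001 + 13468900 = 18526901
sqrt(18526901) = 4304.2887
t = 4304.2887 / 2182 = 1.9726 s

1.9726


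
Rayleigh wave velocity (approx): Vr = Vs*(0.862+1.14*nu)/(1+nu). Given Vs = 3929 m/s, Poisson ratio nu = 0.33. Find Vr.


Numerator factor = 0.862 + 1.14*0.33 = 1.2382
Denominator = 1 + 0.33 = 1.33
Vr = 3929 * 1.2382 / 1.33 = 3657.81 m/s

3657.81


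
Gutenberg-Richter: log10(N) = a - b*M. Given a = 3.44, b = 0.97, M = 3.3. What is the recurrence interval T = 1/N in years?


log10(N) = 3.44 - 0.97*3.3 = 0.239
N = 10^0.239 = 1.733804
T = 1/N = 1/1.733804 = 0.5768 years

0.5768


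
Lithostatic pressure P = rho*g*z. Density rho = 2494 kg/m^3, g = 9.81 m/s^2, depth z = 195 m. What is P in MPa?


P = rho * g * z / 1e6
= 2494 * 9.81 * 195 / 1e6
= 4770897.3 / 1e6
= 4.7709 MPa

4.7709


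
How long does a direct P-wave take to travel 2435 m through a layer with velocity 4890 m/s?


t = x / V
= 2435 / 4890
= 0.498 s

0.498


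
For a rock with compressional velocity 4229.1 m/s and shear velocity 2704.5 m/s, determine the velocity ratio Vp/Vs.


Vp/Vs = 4229.1 / 2704.5
= 1.5637

1.5637


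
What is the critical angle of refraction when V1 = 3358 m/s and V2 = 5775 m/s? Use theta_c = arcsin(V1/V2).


V1/V2 = 3358/5775 = 0.581472
theta_c = arcsin(0.581472) = 35.5541 degrees

35.5541


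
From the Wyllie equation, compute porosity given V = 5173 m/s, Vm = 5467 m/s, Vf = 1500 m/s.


1/V - 1/Vm = 1/5173 - 1/5467 = 1.04e-05
1/Vf - 1/Vm = 1/1500 - 1/5467 = 0.00048375
phi = 1.04e-05 / 0.00048375 = 0.0215

0.0215


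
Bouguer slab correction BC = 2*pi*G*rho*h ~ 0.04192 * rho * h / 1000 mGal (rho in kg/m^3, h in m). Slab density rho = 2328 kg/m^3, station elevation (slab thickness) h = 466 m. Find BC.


BC = 0.04192 * rho * h / 1000
= 0.04192 * 2328 * 466 / 1000
= 45.4768 mGal

45.4768


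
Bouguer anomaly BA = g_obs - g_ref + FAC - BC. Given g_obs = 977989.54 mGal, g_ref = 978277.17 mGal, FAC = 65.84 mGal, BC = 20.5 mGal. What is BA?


BA = g_obs - g_ref + FAC - BC
= 977989.54 - 978277.17 + 65.84 - 20.5
= -242.29 mGal

-242.29


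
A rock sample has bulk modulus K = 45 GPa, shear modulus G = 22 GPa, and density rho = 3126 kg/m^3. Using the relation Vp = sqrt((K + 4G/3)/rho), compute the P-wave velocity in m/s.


First compute the effective modulus:
K + 4G/3 = 45e9 + 4*22e9/3 = 74333333333.33 Pa
Then divide by density:
74333333333.33 / 3126 = 23779057.3683 Pa/(kg/m^3)
Take the square root:
Vp = sqrt(23779057.3683) = 4876.38 m/s

4876.38


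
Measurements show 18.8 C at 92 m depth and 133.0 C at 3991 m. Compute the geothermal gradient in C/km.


dT = 133.0 - 18.8 = 114.2 C
dz = 3991 - 92 = 3899 m
gradient = dT/dz * 1000 = 114.2/3899 * 1000 = 29.2896 C/km

29.2896


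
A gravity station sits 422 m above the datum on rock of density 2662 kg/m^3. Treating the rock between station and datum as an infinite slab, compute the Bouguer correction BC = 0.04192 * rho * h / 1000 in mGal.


BC = 0.04192 * rho * h / 1000
= 0.04192 * 2662 * 422 / 1000
= 47.0914 mGal

47.0914


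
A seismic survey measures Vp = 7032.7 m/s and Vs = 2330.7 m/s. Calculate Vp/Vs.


Vp/Vs = 7032.7 / 2330.7
= 3.0174

3.0174


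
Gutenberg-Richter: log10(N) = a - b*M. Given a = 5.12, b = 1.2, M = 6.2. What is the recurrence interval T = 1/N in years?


log10(N) = 5.12 - 1.2*6.2 = -2.32
N = 10^-2.32 = 0.004786
T = 1/N = 1/0.004786 = 208.9296 years

208.9296


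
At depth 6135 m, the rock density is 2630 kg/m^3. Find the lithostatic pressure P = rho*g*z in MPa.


P = rho * g * z / 1e6
= 2630 * 9.81 * 6135 / 1e6
= 158284840.5 / 1e6
= 158.2848 MPa

158.2848


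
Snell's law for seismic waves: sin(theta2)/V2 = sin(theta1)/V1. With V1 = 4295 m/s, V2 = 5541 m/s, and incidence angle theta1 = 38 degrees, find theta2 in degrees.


sin(theta1) = sin(38 deg) = 0.615661
sin(theta2) = V2/V1 * sin(theta1) = 5541/4295 * 0.615661 = 0.794268
theta2 = arcsin(0.794268) = 52.5862 degrees

52.5862


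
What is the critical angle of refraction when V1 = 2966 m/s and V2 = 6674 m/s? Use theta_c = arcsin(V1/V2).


V1/V2 = 2966/6674 = 0.444411
theta_c = arcsin(0.444411) = 26.3857 degrees

26.3857


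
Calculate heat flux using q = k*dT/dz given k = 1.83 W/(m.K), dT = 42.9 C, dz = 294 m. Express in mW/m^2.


q = k * dT / dz * 1000
= 1.83 * 42.9 / 294 * 1000
= 0.267031 * 1000
= 267.0306 mW/m^2

267.0306


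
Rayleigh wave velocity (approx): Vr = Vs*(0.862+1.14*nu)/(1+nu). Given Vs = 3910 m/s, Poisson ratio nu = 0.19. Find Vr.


Numerator factor = 0.862 + 1.14*0.19 = 1.0786
Denominator = 1 + 0.19 = 1.19
Vr = 3910 * 1.0786 / 1.19 = 3543.97 m/s

3543.97


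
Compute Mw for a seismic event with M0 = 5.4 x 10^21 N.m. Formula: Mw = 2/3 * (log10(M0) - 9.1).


log10(M0) = log10(5.4 x 10^21) = 21.7324
Mw = 2/3 * (21.7324 - 9.1)
= 2/3 * 12.6324
= 8.42

8.42


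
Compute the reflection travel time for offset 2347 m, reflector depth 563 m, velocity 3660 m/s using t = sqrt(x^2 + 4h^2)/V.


x^2 + 4h^2 = 2347^2 + 4*563^2 = 5508409 + 1267876 = 6776285
sqrt(6776285) = 2603.1298
t = 2603.1298 / 3660 = 0.7112 s

0.7112


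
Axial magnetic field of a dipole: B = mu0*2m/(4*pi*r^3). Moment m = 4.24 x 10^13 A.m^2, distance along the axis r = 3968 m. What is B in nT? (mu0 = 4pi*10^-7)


m = 4.24 x 10^13 = 42400000000000 A.m^2
2m = 84800000000000 A.m^2
r^3 = 3968^3 = 62476255232
B = (4pi*10^-7) * 84800000000000 / (4*pi * 62476255232) * 1e9
= 106562822.809766 / 785099777842.61 * 1e9
= 135731.5666 nT

135731.5666


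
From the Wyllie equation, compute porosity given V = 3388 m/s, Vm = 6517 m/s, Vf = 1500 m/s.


1/V - 1/Vm = 1/3388 - 1/6517 = 0.00014171
1/Vf - 1/Vm = 1/1500 - 1/6517 = 0.00051322
phi = 0.00014171 / 0.00051322 = 0.2761

0.2761


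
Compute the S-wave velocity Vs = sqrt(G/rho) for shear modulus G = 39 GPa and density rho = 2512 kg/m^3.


Convert G to Pa: G = 39e9 Pa
Compute G/rho = 39e9 / 2512 = 15525477.707
Vs = sqrt(15525477.707) = 3940.24 m/s

3940.24


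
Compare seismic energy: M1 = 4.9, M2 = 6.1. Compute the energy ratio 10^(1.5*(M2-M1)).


M2 - M1 = 6.1 - 4.9 = 1.2
1.5 * 1.2 = 1.8
ratio = 10^1.8 = 63.1

63.1


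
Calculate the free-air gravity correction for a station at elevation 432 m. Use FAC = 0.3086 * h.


FAC = 0.3086 * h
= 0.3086 * 432
= 133.3152 mGal

133.3152


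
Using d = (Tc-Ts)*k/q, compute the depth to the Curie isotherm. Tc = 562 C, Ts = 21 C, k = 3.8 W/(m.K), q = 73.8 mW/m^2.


T_Curie - T_surf = 562 - 21 = 541 C
Convert q to W/m^2: 73.8 mW/m^2 = 0.0738 W/m^2
d = 541 * 3.8 / 0.0738 = 27856.37 m

27856.37


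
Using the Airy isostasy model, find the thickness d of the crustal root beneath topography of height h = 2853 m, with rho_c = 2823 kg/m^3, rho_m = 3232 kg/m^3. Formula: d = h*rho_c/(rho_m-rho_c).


rho_m - rho_c = 3232 - 2823 = 409
d = 2853 * 2823 / 409
= 8054019 / 409
= 19691.98 m

19691.98


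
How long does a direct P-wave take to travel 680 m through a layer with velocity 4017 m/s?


t = x / V
= 680 / 4017
= 0.1693 s

0.1693


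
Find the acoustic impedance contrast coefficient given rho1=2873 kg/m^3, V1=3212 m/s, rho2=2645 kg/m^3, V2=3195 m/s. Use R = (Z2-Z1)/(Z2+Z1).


Z1 = 2873 * 3212 = 9228076
Z2 = 2645 * 3195 = 8450775
R = (8450775 - 9228076) / (8450775 + 9228076) = -777301 / 17678851 = -0.044

-0.044


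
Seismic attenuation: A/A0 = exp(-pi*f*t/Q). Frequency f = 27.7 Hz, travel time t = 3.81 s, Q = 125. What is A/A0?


pi*f*t/Q = pi*27.7*3.81/125 = 2.652434
A/A0 = exp(-2.652434) = 0.070479

0.070479


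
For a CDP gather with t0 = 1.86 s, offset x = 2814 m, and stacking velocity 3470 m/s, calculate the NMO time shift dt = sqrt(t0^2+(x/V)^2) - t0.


x/Vnmo = 2814/3470 = 0.810951
(x/Vnmo)^2 = 0.657642
t0^2 = 3.4596
sqrt(3.4596 + 0.657642) = 2.029099
dt = 2.029099 - 1.86 = 0.169099

0.169099


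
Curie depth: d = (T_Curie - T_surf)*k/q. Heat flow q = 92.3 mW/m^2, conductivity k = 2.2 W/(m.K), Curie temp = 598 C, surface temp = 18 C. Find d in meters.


T_Curie - T_surf = 598 - 18 = 580 C
Convert q to W/m^2: 92.3 mW/m^2 = 0.0923 W/m^2
d = 580 * 2.2 / 0.0923 = 13824.49 m

13824.49


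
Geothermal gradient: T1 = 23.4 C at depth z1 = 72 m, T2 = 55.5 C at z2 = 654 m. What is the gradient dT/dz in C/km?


dT = 55.5 - 23.4 = 32.1 C
dz = 654 - 72 = 582 m
gradient = dT/dz * 1000 = 32.1/582 * 1000 = 55.1546 C/km

55.1546


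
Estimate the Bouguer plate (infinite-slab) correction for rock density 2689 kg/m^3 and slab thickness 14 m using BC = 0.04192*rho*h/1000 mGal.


BC = 0.04192 * rho * h / 1000
= 0.04192 * 2689 * 14 / 1000
= 1.5781 mGal

1.5781


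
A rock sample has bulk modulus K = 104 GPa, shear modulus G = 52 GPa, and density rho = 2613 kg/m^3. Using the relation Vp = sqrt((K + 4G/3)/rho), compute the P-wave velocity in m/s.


First compute the effective modulus:
K + 4G/3 = 104e9 + 4*52e9/3 = 173333333333.33 Pa
Then divide by density:
173333333333.33 / 2613 = 66334991.7081 Pa/(kg/m^3)
Take the square root:
Vp = sqrt(66334991.7081) = 8144.63 m/s

8144.63


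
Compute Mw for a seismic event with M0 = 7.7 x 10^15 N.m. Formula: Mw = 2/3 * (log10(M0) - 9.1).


log10(M0) = log10(7.7 x 10^15) = 15.8865
Mw = 2/3 * (15.8865 - 9.1)
= 2/3 * 6.7865
= 4.52

4.52


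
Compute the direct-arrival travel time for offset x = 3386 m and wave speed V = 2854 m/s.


t = x / V
= 3386 / 2854
= 1.1864 s

1.1864


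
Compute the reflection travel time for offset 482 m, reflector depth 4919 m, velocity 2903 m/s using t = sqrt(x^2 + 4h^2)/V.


x^2 + 4h^2 = 482^2 + 4*4919^2 = 232324 + 96786244 = 97018568
sqrt(97018568) = 9849.8004
t = 9849.8004 / 2903 = 3.393 s

3.393


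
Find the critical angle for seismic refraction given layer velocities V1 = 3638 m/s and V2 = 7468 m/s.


V1/V2 = 3638/7468 = 0.487145
theta_c = arcsin(0.487145) = 29.1531 degrees

29.1531


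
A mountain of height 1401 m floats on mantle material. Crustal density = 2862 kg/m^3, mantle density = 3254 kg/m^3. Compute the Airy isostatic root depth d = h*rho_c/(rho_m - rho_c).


rho_m - rho_c = 3254 - 2862 = 392
d = 1401 * 2862 / 392
= 4009662 / 392
= 10228.73 m

10228.73


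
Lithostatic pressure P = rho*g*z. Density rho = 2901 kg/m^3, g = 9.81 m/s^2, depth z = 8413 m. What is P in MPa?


P = rho * g * z / 1e6
= 2901 * 9.81 * 8413 / 1e6
= 239423968.53 / 1e6
= 239.424 MPa

239.424


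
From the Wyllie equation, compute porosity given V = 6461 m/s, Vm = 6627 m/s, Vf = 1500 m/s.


1/V - 1/Vm = 1/6461 - 1/6627 = 3.88e-06
1/Vf - 1/Vm = 1/1500 - 1/6627 = 0.00051577
phi = 3.88e-06 / 0.00051577 = 0.0075

0.0075


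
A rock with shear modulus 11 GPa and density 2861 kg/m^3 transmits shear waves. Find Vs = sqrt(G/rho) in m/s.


Convert G to Pa: G = 11e9 Pa
Compute G/rho = 11e9 / 2861 = 3844809.5072
Vs = sqrt(3844809.5072) = 1960.82 m/s

1960.82


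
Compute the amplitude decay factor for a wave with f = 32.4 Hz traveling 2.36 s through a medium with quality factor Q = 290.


pi*f*t/Q = pi*32.4*2.36/290 = 0.82834
A/A0 = exp(-0.82834) = 0.436774

0.436774


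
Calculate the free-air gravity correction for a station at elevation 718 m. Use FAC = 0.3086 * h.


FAC = 0.3086 * h
= 0.3086 * 718
= 221.5748 mGal

221.5748


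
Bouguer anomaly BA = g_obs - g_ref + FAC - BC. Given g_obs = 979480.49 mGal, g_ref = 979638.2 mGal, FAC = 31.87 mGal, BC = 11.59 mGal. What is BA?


BA = g_obs - g_ref + FAC - BC
= 979480.49 - 979638.2 + 31.87 - 11.59
= -137.43 mGal

-137.43


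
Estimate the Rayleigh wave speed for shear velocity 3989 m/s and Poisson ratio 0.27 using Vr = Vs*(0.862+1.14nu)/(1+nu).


Numerator factor = 0.862 + 1.14*0.27 = 1.1698
Denominator = 1 + 0.27 = 1.27
Vr = 3989 * 1.1698 / 1.27 = 3674.28 m/s

3674.28


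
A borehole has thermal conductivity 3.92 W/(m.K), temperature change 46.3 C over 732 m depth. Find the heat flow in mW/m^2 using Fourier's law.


q = k * dT / dz * 1000
= 3.92 * 46.3 / 732 * 1000
= 0.247945 * 1000
= 247.9454 mW/m^2

247.9454


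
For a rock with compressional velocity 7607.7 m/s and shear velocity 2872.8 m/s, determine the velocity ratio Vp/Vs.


Vp/Vs = 7607.7 / 2872.8
= 2.6482

2.6482


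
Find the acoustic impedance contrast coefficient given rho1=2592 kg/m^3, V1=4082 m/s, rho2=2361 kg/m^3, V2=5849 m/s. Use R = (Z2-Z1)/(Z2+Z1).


Z1 = 2592 * 4082 = 10580544
Z2 = 2361 * 5849 = 13809489
R = (13809489 - 10580544) / (13809489 + 10580544) = 3228945 / 24390033 = 0.1324

0.1324


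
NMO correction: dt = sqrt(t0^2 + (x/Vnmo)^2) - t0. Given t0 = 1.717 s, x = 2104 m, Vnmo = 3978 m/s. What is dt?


x/Vnmo = 2104/3978 = 0.528909
(x/Vnmo)^2 = 0.279745
t0^2 = 2.948089
sqrt(2.948089 + 0.279745) = 1.796617
dt = 1.796617 - 1.717 = 0.079617

0.079617


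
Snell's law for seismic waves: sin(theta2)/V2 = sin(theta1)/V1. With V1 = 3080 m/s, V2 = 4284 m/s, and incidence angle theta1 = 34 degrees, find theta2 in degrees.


sin(theta1) = sin(34 deg) = 0.559193
sin(theta2) = V2/V1 * sin(theta1) = 4284/3080 * 0.559193 = 0.777786
theta2 = arcsin(0.777786) = 51.0584 degrees

51.0584


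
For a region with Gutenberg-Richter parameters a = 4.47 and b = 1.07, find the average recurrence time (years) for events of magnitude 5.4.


log10(N) = 4.47 - 1.07*5.4 = -1.308
N = 10^-1.308 = 0.049204
T = 1/N = 1/0.049204 = 20.3236 years

20.3236


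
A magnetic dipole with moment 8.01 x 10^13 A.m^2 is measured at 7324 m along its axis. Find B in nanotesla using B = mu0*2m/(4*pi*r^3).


m = 8.01 x 10^13 = 80100000000000 A.m^2
2m = 160200000000000 A.m^2
r^3 = 7324^3 = 392866508224
B = (4pi*10^-7) * 160200000000000 / (4*pi * 392866508224) * 1e9
= 201313257.242034 / 4936906144311.97 * 1e9
= 40777.2097 nT

40777.2097


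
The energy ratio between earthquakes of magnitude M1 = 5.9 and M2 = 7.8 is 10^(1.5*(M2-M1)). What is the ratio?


M2 - M1 = 7.8 - 5.9 = 1.9
1.5 * 1.9 = 2.85
ratio = 10^2.85 = 707.95

707.95


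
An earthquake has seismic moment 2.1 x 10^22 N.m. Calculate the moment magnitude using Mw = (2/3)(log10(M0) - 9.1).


log10(M0) = log10(2.1 x 10^22) = 22.3222
Mw = 2/3 * (22.3222 - 9.1)
= 2/3 * 13.2222
= 8.81

8.81


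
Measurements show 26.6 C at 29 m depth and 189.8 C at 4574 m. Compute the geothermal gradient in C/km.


dT = 189.8 - 26.6 = 163.2 C
dz = 4574 - 29 = 4545 m
gradient = dT/dz * 1000 = 163.2/4545 * 1000 = 35.9076 C/km

35.9076


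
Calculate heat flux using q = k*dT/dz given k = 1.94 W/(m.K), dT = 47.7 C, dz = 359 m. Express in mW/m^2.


q = k * dT / dz * 1000
= 1.94 * 47.7 / 359 * 1000
= 0.257766 * 1000
= 257.766 mW/m^2

257.766


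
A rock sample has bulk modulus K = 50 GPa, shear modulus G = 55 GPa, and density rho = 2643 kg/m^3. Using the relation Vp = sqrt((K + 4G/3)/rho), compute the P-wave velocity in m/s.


First compute the effective modulus:
K + 4G/3 = 50e9 + 4*55e9/3 = 123333333333.33 Pa
Then divide by density:
123333333333.33 / 2643 = 46664144.2805 Pa/(kg/m^3)
Take the square root:
Vp = sqrt(46664144.2805) = 6831.12 m/s

6831.12


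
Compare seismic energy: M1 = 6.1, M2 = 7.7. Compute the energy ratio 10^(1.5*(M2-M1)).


M2 - M1 = 7.7 - 6.1 = 1.6
1.5 * 1.6 = 2.4
ratio = 10^2.4 = 251.19

251.19
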